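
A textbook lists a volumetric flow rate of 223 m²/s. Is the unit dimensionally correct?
No

volumetric flow rate has SI base units: m^3 / s
m²/s does NOT reduce to m^3 / s; a valid unit for volumetric flow rate would be e.g. m³/s.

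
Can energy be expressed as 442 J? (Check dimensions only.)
Yes

energy has SI base units: kg * m^2 / s^2
J reduces to the same SI base units, so it is a valid unit for energy.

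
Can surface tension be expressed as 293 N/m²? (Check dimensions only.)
No

surface tension has SI base units: kg / s^2
N/m² does NOT reduce to kg / s^2; a valid unit for surface tension would be e.g. N/m.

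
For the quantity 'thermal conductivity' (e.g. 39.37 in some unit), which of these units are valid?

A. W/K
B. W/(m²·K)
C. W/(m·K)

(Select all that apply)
C

thermal conductivity has SI base units: kg * m / (s^3 * K)

Checking each option against kg * m / (s^3 * K):
  A. W/K: ✗ does not match
  B. W/(m²·K): ✗ does not match
  C. W/(m·K): ✓ matches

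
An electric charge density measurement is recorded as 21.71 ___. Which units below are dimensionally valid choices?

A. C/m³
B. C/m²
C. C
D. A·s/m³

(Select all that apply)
A, D

electric charge density has SI base units: A * s / m^3

Checking each option against A * s / m^3:
  A. C/m³: ✓ matches
  B. C/m²: ✗ does not match
  C. C: ✗ does not match
  D. A·s/m³: ✓ matches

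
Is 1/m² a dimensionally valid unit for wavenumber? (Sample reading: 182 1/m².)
No

wavenumber has SI base units: 1 / m
1/m² does NOT reduce to 1 / m; a valid unit for wavenumber would be e.g. 1/m.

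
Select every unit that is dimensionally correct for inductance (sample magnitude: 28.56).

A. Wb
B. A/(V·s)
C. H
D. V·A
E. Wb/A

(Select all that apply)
C, E

inductance has SI base units: kg * m^2 / (A^2 * s^2)

Checking each option against kg * m^2 / (A^2 * s^2):
  A. Wb: ✗ does not match
  B. A/(V·s): ✗ does not match
  C. H: ✓ matches
  D. V·A: ✗ does not match
  E. Wb/A: ✓ matches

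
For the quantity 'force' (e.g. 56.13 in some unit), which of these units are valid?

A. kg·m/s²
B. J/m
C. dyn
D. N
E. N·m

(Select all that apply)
A, B, C, D

force has SI base units: kg * m / s^2

Checking each option against kg * m / s^2:
  A. kg·m/s²: ✓ matches
  B. J/m: ✓ matches
  C. dyn: ✓ matches
  D. N: ✓ matches
  E. N·m: ✗ does not match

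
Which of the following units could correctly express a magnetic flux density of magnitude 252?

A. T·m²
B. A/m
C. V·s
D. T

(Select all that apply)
D

magnetic flux density has SI base units: kg / (A * s^2)

Checking each option against kg / (A * s^2):
  A. T·m²: ✗ does not match
  B. A/m: ✗ does not match
  C. V·s: ✗ does not match
  D. T: ✓ matches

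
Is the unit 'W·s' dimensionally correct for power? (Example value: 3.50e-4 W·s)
No

power has SI base units: kg * m^2 / s^3
W·s does NOT reduce to kg * m^2 / s^3; a valid unit for power would be e.g. W.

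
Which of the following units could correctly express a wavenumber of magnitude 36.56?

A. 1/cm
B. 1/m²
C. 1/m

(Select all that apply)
A, C

wavenumber has SI base units: 1 / m

Checking each option against 1 / m:
  A. 1/cm: ✓ matches
  B. 1/m²: ✗ does not match
  C. 1/m: ✓ matches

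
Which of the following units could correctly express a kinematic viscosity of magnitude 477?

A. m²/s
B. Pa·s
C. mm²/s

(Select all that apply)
A, C

kinematic viscosity has SI base units: m^2 / s

Checking each option against m^2 / s:
  A. m²/s: ✓ matches
  B. Pa·s: ✗ does not match
  C. mm²/s: ✓ matches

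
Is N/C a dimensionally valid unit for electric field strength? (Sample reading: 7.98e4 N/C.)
Yes

electric field strength has SI base units: kg * m / (A * s^3)
N/C reduces to the same SI base units, so it is a valid unit for electric field strength.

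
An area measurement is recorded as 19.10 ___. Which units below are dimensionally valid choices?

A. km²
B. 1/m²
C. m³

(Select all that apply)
A

area has SI base units: m^2

Checking each option against m^2:
  A. km²: ✓ matches
  B. 1/m²: ✗ does not match
  C. m³: ✗ does not match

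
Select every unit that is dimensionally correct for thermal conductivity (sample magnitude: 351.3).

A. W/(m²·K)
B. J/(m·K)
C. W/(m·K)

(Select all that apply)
C

thermal conductivity has SI base units: kg * m / (s^3 * K)

Checking each option against kg * m / (s^3 * K):
  A. W/(m²·K): ✗ does not match
  B. J/(m·K): ✗ does not match
  C. W/(m·K): ✓ matches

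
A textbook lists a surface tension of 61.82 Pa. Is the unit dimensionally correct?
No

surface tension has SI base units: kg / s^2
Pa does NOT reduce to kg / s^2; a valid unit for surface tension would be e.g. N/m.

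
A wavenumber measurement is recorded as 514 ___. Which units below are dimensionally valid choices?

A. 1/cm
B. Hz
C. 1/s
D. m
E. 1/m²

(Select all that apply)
A

wavenumber has SI base units: 1 / m

Checking each option against 1 / m:
  A. 1/cm: ✓ matches
  B. Hz: ✗ does not match
  C. 1/s: ✗ does not match
  D. m: ✗ does not match
  E. 1/m²: ✗ does not match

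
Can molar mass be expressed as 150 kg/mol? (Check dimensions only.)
Yes

molar mass has SI base units: kg / mol
kg/mol reduces to the same SI base units, so it is a valid unit for molar mass.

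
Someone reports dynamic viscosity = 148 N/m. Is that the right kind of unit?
No

dynamic viscosity has SI base units: kg / (m * s)
N/m does NOT reduce to kg / (m * s); a valid unit for dynamic viscosity would be e.g. Pa·s.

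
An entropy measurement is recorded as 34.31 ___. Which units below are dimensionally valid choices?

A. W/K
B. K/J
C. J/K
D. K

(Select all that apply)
C

entropy has SI base units: kg * m^2 / (s^2 * K)

Checking each option against kg * m^2 / (s^2 * K):
  A. W/K: ✗ does not match
  B. K/J: ✗ does not match
  C. J/K: ✓ matches
  D. K: ✗ does not match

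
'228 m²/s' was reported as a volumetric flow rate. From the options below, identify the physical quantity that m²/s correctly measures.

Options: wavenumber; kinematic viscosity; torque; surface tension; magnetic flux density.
kinematic viscosity

volumetric flow rate should have units dimensionally equivalent to m^3 / s (e.g. m³/s).
The given unit 'm²/s' reduces to m^2 / s. Of the listed options, that is the dimensionality of kinematic viscosity.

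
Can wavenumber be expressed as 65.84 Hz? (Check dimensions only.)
No

wavenumber has SI base units: 1 / m
Hz does NOT reduce to 1 / m; a valid unit for wavenumber would be e.g. 1/m.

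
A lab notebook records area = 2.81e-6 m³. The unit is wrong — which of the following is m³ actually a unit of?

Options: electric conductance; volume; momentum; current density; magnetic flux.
volume

area should have units dimensionally equivalent to m^2 (e.g. m²).
The given unit 'm³' reduces to m^3. Of the listed options, that is the dimensionality of volume.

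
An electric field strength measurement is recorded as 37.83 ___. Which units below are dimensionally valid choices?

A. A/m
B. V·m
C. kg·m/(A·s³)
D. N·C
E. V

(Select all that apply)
C

electric field strength has SI base units: kg * m / (A * s^3)

Checking each option against kg * m / (A * s^3):
  A. A/m: ✗ does not match
  B. V·m: ✗ does not match
  C. kg·m/(A·s³): ✓ matches
  D. N·C: ✗ does not match
  E. V: ✗ does not match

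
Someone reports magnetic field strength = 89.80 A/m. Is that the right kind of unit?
Yes

magnetic field strength has SI base units: A / m
A/m reduces to the same SI base units, so it is a valid unit for magnetic field strength.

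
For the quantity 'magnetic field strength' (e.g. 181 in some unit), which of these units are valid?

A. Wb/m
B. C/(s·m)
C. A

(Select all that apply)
B

magnetic field strength has SI base units: A / m

Checking each option against A / m:
  A. Wb/m: ✗ does not match
  B. C/(s·m): ✓ matches
  C. A: ✗ does not match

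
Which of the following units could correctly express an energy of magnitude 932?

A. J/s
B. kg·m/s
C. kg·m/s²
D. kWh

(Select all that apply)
D

energy has SI base units: kg * m^2 / s^2

Checking each option against kg * m^2 / s^2:
  A. J/s: ✗ does not match
  B. kg·m/s: ✗ does not match
  C. kg·m/s²: ✗ does not match
  D. kWh: ✓ matches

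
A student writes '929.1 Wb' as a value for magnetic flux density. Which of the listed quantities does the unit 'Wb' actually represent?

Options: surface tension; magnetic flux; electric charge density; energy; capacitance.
magnetic flux

magnetic flux density should have units dimensionally equivalent to kg / (A * s^2) (e.g. T).
The given unit 'Wb' reduces to kg * m^2 / (A * s^2). Of the listed options, that is the dimensionality of magnetic flux.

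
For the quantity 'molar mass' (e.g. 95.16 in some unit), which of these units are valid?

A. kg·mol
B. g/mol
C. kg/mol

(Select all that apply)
B, C

molar mass has SI base units: kg / mol

Checking each option against kg / mol:
  A. kg·mol: ✗ does not match
  B. g/mol: ✓ matches
  C. kg/mol: ✓ matches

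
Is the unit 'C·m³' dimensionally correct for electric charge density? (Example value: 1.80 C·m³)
No

electric charge density has SI base units: A * s / m^3
C·m³ does NOT reduce to A * s / m^3; a valid unit for electric charge density would be e.g. C/m³.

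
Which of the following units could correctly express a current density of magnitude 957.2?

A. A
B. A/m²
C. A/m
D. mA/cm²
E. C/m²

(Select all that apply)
B, D

current density has SI base units: A / m^2

Checking each option against A / m^2:
  A. A: ✗ does not match
  B. A/m²: ✓ matches
  C. A/m: ✗ does not match
  D. mA/cm²: ✓ matches
  E. C/m²: ✗ does not match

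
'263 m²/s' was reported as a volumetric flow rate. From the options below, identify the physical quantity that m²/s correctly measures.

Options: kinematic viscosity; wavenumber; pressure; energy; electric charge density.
kinematic viscosity

volumetric flow rate should have units dimensionally equivalent to m^3 / s (e.g. m³/s).
The given unit 'm²/s' reduces to m^2 / s. Of the listed options, that is the dimensionality of kinematic viscosity.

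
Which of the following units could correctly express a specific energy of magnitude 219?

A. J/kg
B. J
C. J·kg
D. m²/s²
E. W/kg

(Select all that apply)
A, D

specific energy has SI base units: m^2 / s^2

Checking each option against m^2 / s^2:
  A. J/kg: ✓ matches
  B. J: ✗ does not match
  C. J·kg: ✗ does not match
  D. m²/s²: ✓ matches
  E. W/kg: ✗ does not match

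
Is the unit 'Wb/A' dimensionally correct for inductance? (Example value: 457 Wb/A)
Yes

inductance has SI base units: kg * m^2 / (A^2 * s^2)
Wb/A reduces to the same SI base units, so it is a valid unit for inductance.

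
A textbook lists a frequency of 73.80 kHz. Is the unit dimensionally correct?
Yes

frequency has SI base units: 1 / s
kHz reduces to the same SI base units, so it is a valid unit for frequency.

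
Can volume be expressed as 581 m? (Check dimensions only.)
No

volume has SI base units: m^3
m does NOT reduce to m^3; a valid unit for volume would be e.g. m³.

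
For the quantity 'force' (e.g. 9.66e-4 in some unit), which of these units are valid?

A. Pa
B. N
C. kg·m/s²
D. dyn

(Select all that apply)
B, C, D

force has SI base units: kg * m / s^2

Checking each option against kg * m / s^2:
  A. Pa: ✗ does not match
  B. N: ✓ matches
  C. kg·m/s²: ✓ matches
  D. dyn: ✓ matches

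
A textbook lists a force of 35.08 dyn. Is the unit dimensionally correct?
Yes

force has SI base units: kg * m / s^2
dyn reduces to the same SI base units, so it is a valid unit for force.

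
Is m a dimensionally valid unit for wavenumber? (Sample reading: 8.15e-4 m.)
No

wavenumber has SI base units: 1 / m
m does NOT reduce to 1 / m; a valid unit for wavenumber would be e.g. 1/m.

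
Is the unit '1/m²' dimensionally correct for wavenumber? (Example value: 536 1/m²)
No

wavenumber has SI base units: 1 / m
1/m² does NOT reduce to 1 / m; a valid unit for wavenumber would be e.g. 1/m.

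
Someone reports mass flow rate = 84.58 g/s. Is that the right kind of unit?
Yes

mass flow rate has SI base units: kg / s
g/s reduces to the same SI base units, so it is a valid unit for mass flow rate.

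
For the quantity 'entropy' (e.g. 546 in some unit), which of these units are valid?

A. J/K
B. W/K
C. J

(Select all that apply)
A

entropy has SI base units: kg * m^2 / (s^2 * K)

Checking each option against kg * m^2 / (s^2 * K):
  A. J/K: ✓ matches
  B. W/K: ✗ does not match
  C. J: ✗ does not match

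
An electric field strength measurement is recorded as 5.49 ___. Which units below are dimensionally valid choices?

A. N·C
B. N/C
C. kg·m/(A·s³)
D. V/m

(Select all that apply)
B, C, D

electric field strength has SI base units: kg * m / (A * s^3)

Checking each option against kg * m / (A * s^3):
  A. N·C: ✗ does not match
  B. N/C: ✓ matches
  C. kg·m/(A·s³): ✓ matches
  D. V/m: ✓ matches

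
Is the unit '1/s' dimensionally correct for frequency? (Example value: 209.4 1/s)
Yes

frequency has SI base units: 1 / s
1/s reduces to the same SI base units, so it is a valid unit for frequency.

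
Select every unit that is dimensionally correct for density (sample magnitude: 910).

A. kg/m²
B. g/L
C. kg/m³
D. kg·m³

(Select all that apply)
B, C

density has SI base units: kg / m^3

Checking each option against kg / m^3:
  A. kg/m²: ✗ does not match
  B. g/L: ✓ matches
  C. kg/m³: ✓ matches
  D. kg·m³: ✗ does not match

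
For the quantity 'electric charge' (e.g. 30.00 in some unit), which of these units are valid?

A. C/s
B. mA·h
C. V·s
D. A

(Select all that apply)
B

electric charge has SI base units: A * s

Checking each option against A * s:
  A. C/s: ✗ does not match
  B. mA·h: ✓ matches
  C. V·s: ✗ does not match
  D. A: ✗ does not match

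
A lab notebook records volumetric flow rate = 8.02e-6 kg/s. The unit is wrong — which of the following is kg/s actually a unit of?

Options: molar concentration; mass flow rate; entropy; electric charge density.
mass flow rate

volumetric flow rate should have units dimensionally equivalent to m^3 / s (e.g. m³/s).
The given unit 'kg/s' reduces to kg / s. Of the listed options, that is the dimensionality of mass flow rate.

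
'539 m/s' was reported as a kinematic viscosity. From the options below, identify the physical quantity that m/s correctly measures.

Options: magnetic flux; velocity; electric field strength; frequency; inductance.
velocity

kinematic viscosity should have units dimensionally equivalent to m^2 / s (e.g. m²/s).
The given unit 'm/s' reduces to m / s. Of the listed options, that is the dimensionality of velocity.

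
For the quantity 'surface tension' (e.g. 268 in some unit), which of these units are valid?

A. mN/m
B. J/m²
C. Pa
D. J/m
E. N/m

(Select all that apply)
A, B, E

surface tension has SI base units: kg / s^2

Checking each option against kg / s^2:
  A. mN/m: ✓ matches
  B. J/m²: ✓ matches
  C. Pa: ✗ does not match
  D. J/m: ✗ does not match
  E. N/m: ✓ matches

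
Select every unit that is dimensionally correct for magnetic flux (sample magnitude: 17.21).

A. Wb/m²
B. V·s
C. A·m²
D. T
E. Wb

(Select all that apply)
B, E

magnetic flux has SI base units: kg * m^2 / (A * s^2)

Checking each option against kg * m^2 / (A * s^2):
  A. Wb/m²: ✗ does not match
  B. V·s: ✓ matches
  C. A·m²: ✗ does not match
  D. T: ✗ does not match
  E. Wb: ✓ matches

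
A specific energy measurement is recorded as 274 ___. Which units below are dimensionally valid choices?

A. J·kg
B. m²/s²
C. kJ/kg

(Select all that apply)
B, C

specific energy has SI base units: m^2 / s^2

Checking each option against m^2 / s^2:
  A. J·kg: ✗ does not match
  B. m²/s²: ✓ matches
  C. kJ/kg: ✓ matches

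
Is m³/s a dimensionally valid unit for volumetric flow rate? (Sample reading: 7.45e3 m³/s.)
Yes

volumetric flow rate has SI base units: m^3 / s
m³/s reduces to the same SI base units, so it is a valid unit for volumetric flow rate.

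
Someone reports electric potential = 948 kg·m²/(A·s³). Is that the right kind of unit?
Yes

electric potential has SI base units: kg * m^2 / (A * s^3)
kg·m²/(A·s³) reduces to the same SI base units, so it is a valid unit for electric potential.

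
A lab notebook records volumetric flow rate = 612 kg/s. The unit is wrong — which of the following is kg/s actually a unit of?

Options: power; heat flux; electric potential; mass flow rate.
mass flow rate

volumetric flow rate should have units dimensionally equivalent to m^3 / s (e.g. m³/s).
The given unit 'kg/s' reduces to kg / s. Of the listed options, that is the dimensionality of mass flow rate.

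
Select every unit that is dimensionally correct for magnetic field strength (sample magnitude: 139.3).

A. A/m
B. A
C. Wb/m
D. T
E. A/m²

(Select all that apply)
A

magnetic field strength has SI base units: A / m

Checking each option against A / m:
  A. A/m: ✓ matches
  B. A: ✗ does not match
  C. Wb/m: ✗ does not match
  D. T: ✗ does not match
  E. A/m²: ✗ does not match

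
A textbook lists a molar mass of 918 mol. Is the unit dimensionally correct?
No

molar mass has SI base units: kg / mol
mol does NOT reduce to kg / mol; a valid unit for molar mass would be e.g. kg/mol.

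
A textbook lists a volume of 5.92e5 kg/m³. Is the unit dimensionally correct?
No

volume has SI base units: m^3
kg/m³ does NOT reduce to m^3; a valid unit for volume would be e.g. m³.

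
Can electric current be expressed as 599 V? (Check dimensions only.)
No

electric current has SI base units: A
V does NOT reduce to A; a valid unit for electric current would be e.g. A.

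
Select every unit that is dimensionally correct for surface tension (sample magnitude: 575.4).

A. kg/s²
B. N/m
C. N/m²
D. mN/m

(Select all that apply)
A, B, D

surface tension has SI base units: kg / s^2

Checking each option against kg / s^2:
  A. kg/s²: ✓ matches
  B. N/m: ✓ matches
  C. N/m²: ✗ does not match
  D. mN/m: ✓ matches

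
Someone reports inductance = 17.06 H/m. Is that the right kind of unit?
No

inductance has SI base units: kg * m^2 / (A^2 * s^2)
H/m does NOT reduce to kg * m^2 / (A^2 * s^2); a valid unit for inductance would be e.g. H.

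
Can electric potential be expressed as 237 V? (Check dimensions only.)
Yes

electric potential has SI base units: kg * m^2 / (A * s^3)
V reduces to the same SI base units, so it is a valid unit for electric potential.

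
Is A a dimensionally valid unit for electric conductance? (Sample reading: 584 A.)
No

electric conductance has SI base units: A^2 * s^3 / (kg * m^2)
A does NOT reduce to A^2 * s^3 / (kg * m^2); a valid unit for electric conductance would be e.g. S.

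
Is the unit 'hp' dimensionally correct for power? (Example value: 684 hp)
Yes

power has SI base units: kg * m^2 / s^3
hp reduces to the same SI base units, so it is a valid unit for power.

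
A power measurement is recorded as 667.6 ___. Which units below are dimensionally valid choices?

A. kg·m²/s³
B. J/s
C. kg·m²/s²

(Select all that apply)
A, B

power has SI base units: kg * m^2 / s^3

Checking each option against kg * m^2 / s^3:
  A. kg·m²/s³: ✓ matches
  B. J/s: ✓ matches
  C. kg·m²/s²: ✗ does not match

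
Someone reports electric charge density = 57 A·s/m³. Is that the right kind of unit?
Yes

electric charge density has SI base units: A * s / m^3
A·s/m³ reduces to the same SI base units, so it is a valid unit for electric charge density.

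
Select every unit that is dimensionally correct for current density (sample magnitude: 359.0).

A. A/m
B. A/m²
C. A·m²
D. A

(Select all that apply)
B

current density has SI base units: A / m^2

Checking each option against A / m^2:
  A. A/m: ✗ does not match
  B. A/m²: ✓ matches
  C. A·m²: ✗ does not match
  D. A: ✗ does not match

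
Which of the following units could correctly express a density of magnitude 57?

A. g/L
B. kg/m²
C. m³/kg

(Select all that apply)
A

density has SI base units: kg / m^3

Checking each option against kg / m^3:
  A. g/L: ✓ matches
  B. kg/m²: ✗ does not match
  C. m³/kg: ✗ does not match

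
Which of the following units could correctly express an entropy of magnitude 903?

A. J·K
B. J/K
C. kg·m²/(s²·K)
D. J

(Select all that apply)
B, C

entropy has SI base units: kg * m^2 / (s^2 * K)

Checking each option against kg * m^2 / (s^2 * K):
  A. J·K: ✗ does not match
  B. J/K: ✓ matches
  C. kg·m²/(s²·K): ✓ matches
  D. J: ✗ does not match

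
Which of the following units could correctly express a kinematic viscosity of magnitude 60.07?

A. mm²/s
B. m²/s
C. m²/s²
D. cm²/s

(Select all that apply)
A, B, D

kinematic viscosity has SI base units: m^2 / s

Checking each option against m^2 / s:
  A. mm²/s: ✓ matches
  B. m²/s: ✓ matches
  C. m²/s²: ✗ does not match
  D. cm²/s: ✓ matches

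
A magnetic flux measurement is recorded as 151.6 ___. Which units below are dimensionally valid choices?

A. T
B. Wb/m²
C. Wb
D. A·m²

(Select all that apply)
C

magnetic flux has SI base units: kg * m^2 / (A * s^2)

Checking each option against kg * m^2 / (A * s^2):
  A. T: ✗ does not match
  B. Wb/m²: ✗ does not match
  C. Wb: ✓ matches
  D. A·m²: ✗ does not match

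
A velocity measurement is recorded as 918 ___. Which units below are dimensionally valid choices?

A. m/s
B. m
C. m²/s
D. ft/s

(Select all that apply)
A, D

velocity has SI base units: m / s

Checking each option against m / s:
  A. m/s: ✓ matches
  B. m: ✗ does not match
  C. m²/s: ✗ does not match
  D. ft/s: ✓ matches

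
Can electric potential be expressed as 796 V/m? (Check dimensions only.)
No

electric potential has SI base units: kg * m^2 / (A * s^3)
V/m does NOT reduce to kg * m^2 / (A * s^3); a valid unit for electric potential would be e.g. V.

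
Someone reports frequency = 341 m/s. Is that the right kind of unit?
No

frequency has SI base units: 1 / s
m/s does NOT reduce to 1 / s; a valid unit for frequency would be e.g. Hz.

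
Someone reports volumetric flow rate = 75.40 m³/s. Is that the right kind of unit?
Yes

volumetric flow rate has SI base units: m^3 / s
m³/s reduces to the same SI base units, so it is a valid unit for volumetric flow rate.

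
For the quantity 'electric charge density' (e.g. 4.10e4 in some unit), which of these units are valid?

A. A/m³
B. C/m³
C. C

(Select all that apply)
B

electric charge density has SI base units: A * s / m^3

Checking each option against A * s / m^3:
  A. A/m³: ✗ does not match
  B. C/m³: ✓ matches
  C. C: ✗ does not match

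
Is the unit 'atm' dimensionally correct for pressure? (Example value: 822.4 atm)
Yes

pressure has SI base units: kg / (m * s^2)
atm reduces to the same SI base units, so it is a valid unit for pressure.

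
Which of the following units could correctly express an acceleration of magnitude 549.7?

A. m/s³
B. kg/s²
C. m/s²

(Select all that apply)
C

acceleration has SI base units: m / s^2

Checking each option against m / s^2:
  A. m/s³: ✗ does not match
  B. kg/s²: ✗ does not match
  C. m/s²: ✓ matches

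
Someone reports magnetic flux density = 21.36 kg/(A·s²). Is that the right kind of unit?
Yes

magnetic flux density has SI base units: kg / (A * s^2)
kg/(A·s²) reduces to the same SI base units, so it is a valid unit for magnetic flux density.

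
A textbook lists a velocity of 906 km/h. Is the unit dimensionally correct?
Yes

velocity has SI base units: m / s
km/h reduces to the same SI base units, so it is a valid unit for velocity.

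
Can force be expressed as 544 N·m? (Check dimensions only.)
No

force has SI base units: kg * m / s^2
N·m does NOT reduce to kg * m / s^2; a valid unit for force would be e.g. N.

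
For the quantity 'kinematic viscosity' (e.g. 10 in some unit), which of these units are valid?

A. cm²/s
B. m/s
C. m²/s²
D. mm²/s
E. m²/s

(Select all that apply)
A, D, E

kinematic viscosity has SI base units: m^2 / s

Checking each option against m^2 / s:
  A. cm²/s: ✓ matches
  B. m/s: ✗ does not match
  C. m²/s²: ✗ does not match
  D. mm²/s: ✓ matches
  E. m²/s: ✓ matches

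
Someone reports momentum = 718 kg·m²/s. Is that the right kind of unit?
No

momentum has SI base units: kg * m / s
kg·m²/s does NOT reduce to kg * m / s; a valid unit for momentum would be e.g. kg·m/s.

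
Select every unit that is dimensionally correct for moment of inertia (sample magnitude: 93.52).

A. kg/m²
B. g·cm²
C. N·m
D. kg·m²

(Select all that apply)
B, D

moment of inertia has SI base units: kg * m^2

Checking each option against kg * m^2:
  A. kg/m²: ✗ does not match
  B. g·cm²: ✓ matches
  C. N·m: ✗ does not match
  D. kg·m²: ✓ matches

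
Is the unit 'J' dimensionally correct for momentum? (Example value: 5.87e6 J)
No

momentum has SI base units: kg * m / s
J does NOT reduce to kg * m / s; a valid unit for momentum would be e.g. kg·m/s.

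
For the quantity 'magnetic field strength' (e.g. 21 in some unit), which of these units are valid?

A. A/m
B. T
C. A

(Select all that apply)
A

magnetic field strength has SI base units: A / m

Checking each option against A / m:
  A. A/m: ✓ matches
  B. T: ✗ does not match
  C. A: ✗ does not match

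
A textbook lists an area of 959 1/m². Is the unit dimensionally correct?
No

area has SI base units: m^2
1/m² does NOT reduce to m^2; a valid unit for area would be e.g. m².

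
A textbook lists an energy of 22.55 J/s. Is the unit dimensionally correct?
No

energy has SI base units: kg * m^2 / s^2
J/s does NOT reduce to kg * m^2 / s^2; a valid unit for energy would be e.g. J.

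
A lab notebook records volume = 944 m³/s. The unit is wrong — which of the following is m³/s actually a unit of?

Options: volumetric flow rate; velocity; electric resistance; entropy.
volumetric flow rate

volume should have units dimensionally equivalent to m^3 (e.g. m³).
The given unit 'm³/s' reduces to m^3 / s. Of the listed options, that is the dimensionality of volumetric flow rate.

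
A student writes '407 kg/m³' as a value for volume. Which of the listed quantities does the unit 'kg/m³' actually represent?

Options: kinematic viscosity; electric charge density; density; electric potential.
density

volume should have units dimensionally equivalent to m^3 (e.g. m³).
The given unit 'kg/m³' reduces to kg / m^3. Of the listed options, that is the dimensionality of density.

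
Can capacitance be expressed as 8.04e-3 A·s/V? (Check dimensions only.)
Yes

capacitance has SI base units: A^2 * s^4 / (kg * m^2)
A·s/V reduces to the same SI base units, so it is a valid unit for capacitance.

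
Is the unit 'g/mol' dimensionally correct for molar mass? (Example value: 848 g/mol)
Yes

molar mass has SI base units: kg / mol
g/mol reduces to the same SI base units, so it is a valid unit for molar mass.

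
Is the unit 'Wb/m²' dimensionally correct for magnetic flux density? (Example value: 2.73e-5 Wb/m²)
Yes

magnetic flux density has SI base units: kg / (A * s^2)
Wb/m² reduces to the same SI base units, so it is a valid unit for magnetic flux density.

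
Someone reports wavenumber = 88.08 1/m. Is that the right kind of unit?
Yes

wavenumber has SI base units: 1 / m
1/m reduces to the same SI base units, so it is a valid unit for wavenumber.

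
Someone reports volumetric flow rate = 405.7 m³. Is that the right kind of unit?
No

volumetric flow rate has SI base units: m^3 / s
m³ does NOT reduce to m^3 / s; a valid unit for volumetric flow rate would be e.g. m³/s.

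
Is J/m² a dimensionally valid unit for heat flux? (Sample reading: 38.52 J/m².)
No

heat flux has SI base units: kg / s^3
J/m² does NOT reduce to kg / s^3; a valid unit for heat flux would be e.g. W/m².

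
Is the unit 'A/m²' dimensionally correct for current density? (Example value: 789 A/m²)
Yes

current density has SI base units: A / m^2
A/m² reduces to the same SI base units, so it is a valid unit for current density.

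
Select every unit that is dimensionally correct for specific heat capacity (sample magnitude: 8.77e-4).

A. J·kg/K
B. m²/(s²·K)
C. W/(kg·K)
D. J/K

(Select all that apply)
B

specific heat capacity has SI base units: m^2 / (s^2 * K)

Checking each option against m^2 / (s^2 * K):
  A. J·kg/K: ✗ does not match
  B. m²/(s²·K): ✓ matches
  C. W/(kg·K): ✗ does not match
  D. J/K: ✗ does not match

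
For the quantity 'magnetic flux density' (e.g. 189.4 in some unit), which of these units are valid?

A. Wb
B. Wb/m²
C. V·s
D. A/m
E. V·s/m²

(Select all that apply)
B, E

magnetic flux density has SI base units: kg / (A * s^2)

Checking each option against kg / (A * s^2):
  A. Wb: ✗ does not match
  B. Wb/m²: ✓ matches
  C. V·s: ✗ does not match
  D. A/m: ✗ does not match
  E. V·s/m²: ✓ matches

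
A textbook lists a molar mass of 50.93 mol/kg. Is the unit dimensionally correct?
No

molar mass has SI base units: kg / mol
mol/kg does NOT reduce to kg / mol; a valid unit for molar mass would be e.g. kg/mol.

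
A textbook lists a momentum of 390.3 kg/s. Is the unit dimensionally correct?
No

momentum has SI base units: kg * m / s
kg/s does NOT reduce to kg * m / s; a valid unit for momentum would be e.g. kg·m/s.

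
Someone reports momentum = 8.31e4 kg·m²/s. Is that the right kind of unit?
No

momentum has SI base units: kg * m / s
kg·m²/s does NOT reduce to kg * m / s; a valid unit for momentum would be e.g. kg·m/s.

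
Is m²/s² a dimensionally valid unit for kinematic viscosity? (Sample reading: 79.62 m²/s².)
No

kinematic viscosity has SI base units: m^2 / s
m²/s² does NOT reduce to m^2 / s; a valid unit for kinematic viscosity would be e.g. m²/s.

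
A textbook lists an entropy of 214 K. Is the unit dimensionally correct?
No

entropy has SI base units: kg * m^2 / (s^2 * K)
K does NOT reduce to kg * m^2 / (s^2 * K); a valid unit for entropy would be e.g. J/K.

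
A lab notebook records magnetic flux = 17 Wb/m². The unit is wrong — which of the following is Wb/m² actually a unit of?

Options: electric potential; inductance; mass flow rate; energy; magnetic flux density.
magnetic flux density

magnetic flux should have units dimensionally equivalent to kg * m^2 / (A * s^2) (e.g. Wb).
The given unit 'Wb/m²' reduces to kg / (A * s^2). Of the listed options, that is the dimensionality of magnetic flux density.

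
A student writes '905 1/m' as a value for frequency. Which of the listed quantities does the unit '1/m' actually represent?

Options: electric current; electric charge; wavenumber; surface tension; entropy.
wavenumber

frequency should have units dimensionally equivalent to 1 / s (e.g. Hz).
The given unit '1/m' reduces to 1 / m. Of the listed options, that is the dimensionality of wavenumber.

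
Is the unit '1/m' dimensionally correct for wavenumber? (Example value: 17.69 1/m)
Yes

wavenumber has SI base units: 1 / m
1/m reduces to the same SI base units, so it is a valid unit for wavenumber.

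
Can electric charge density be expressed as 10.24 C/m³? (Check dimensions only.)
Yes

electric charge density has SI base units: A * s / m^3
C/m³ reduces to the same SI base units, so it is a valid unit for electric charge density.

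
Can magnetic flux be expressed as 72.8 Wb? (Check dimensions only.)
Yes

magnetic flux has SI base units: kg * m^2 / (A * s^2)
Wb reduces to the same SI base units, so it is a valid unit for magnetic flux.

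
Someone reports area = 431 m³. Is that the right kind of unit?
No

area has SI base units: m^2
m³ does NOT reduce to m^2; a valid unit for area would be e.g. m².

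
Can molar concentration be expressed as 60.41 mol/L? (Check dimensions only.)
Yes

molar concentration has SI base units: mol / m^3
mol/L reduces to the same SI base units, so it is a valid unit for molar concentration.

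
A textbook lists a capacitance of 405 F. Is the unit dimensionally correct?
Yes

capacitance has SI base units: A^2 * s^4 / (kg * m^2)
F reduces to the same SI base units, so it is a valid unit for capacitance.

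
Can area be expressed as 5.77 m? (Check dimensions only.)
No

area has SI base units: m^2
m does NOT reduce to m^2; a valid unit for area would be e.g. m².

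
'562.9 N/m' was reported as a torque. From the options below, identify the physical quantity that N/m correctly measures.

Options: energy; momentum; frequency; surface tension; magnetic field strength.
surface tension

torque should have units dimensionally equivalent to kg * m^2 / s^2 (e.g. N·m).
The given unit 'N/m' reduces to kg / s^2. Of the listed options, that is the dimensionality of surface tension.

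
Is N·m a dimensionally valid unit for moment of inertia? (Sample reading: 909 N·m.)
No

moment of inertia has SI base units: kg * m^2
N·m does NOT reduce to kg * m^2; a valid unit for moment of inertia would be e.g. kg·m².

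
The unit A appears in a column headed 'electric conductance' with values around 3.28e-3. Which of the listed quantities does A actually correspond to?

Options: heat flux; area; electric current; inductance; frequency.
electric current

electric conductance should have units dimensionally equivalent to A^2 * s^3 / (kg * m^2) (e.g. S).
The given unit 'A' reduces to A. Of the listed options, that is the dimensionality of electric current.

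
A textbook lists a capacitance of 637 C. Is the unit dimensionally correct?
No

capacitance has SI base units: A^2 * s^4 / (kg * m^2)
C does NOT reduce to A^2 * s^4 / (kg * m^2); a valid unit for capacitance would be e.g. F.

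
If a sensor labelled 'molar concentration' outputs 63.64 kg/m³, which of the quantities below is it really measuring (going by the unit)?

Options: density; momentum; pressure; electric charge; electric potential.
density

molar concentration should have units dimensionally equivalent to mol / m^3 (e.g. mol/m³).
The given unit 'kg/m³' reduces to kg / m^3. Of the listed options, that is the dimensionality of density.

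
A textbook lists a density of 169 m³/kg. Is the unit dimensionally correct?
No

density has SI base units: kg / m^3
m³/kg does NOT reduce to kg / m^3; a valid unit for density would be e.g. kg/m³.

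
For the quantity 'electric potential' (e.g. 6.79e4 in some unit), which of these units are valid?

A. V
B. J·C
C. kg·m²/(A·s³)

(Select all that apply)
A, C

electric potential has SI base units: kg * m^2 / (A * s^3)

Checking each option against kg * m^2 / (A * s^3):
  A. V: ✓ matches
  B. J·C: ✗ does not match
  C. kg·m²/(A·s³): ✓ matches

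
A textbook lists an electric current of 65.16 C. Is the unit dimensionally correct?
No

electric current has SI base units: A
C does NOT reduce to A; a valid unit for electric current would be e.g. A.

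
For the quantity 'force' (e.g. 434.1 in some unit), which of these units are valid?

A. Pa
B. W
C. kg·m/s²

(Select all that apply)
C

force has SI base units: kg * m / s^2

Checking each option against kg * m / s^2:
  A. Pa: ✗ does not match
  B. W: ✗ does not match
  C. kg·m/s²: ✓ matches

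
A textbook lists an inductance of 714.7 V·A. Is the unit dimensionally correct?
No

inductance has SI base units: kg * m^2 / (A^2 * s^2)
V·A does NOT reduce to kg * m^2 / (A^2 * s^2); a valid unit for inductance would be e.g. H.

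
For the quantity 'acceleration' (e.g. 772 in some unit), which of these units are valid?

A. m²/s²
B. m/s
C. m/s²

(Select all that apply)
C

acceleration has SI base units: m / s^2

Checking each option against m / s^2:
  A. m²/s²: ✗ does not match
  B. m/s: ✗ does not match
  C. m/s²: ✓ matches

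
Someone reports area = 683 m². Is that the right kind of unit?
Yes

area has SI base units: m^2
m² reduces to the same SI base units, so it is a valid unit for area.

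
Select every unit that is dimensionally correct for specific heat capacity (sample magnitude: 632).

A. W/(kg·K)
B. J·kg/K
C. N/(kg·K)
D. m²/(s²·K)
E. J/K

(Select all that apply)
D

specific heat capacity has SI base units: m^2 / (s^2 * K)

Checking each option against m^2 / (s^2 * K):
  A. W/(kg·K): ✗ does not match
  B. J·kg/K: ✗ does not match
  C. N/(kg·K): ✗ does not match
  D. m²/(s²·K): ✓ matches
  E. J/K: ✗ does not match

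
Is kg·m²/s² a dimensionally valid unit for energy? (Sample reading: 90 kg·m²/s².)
Yes

energy has SI base units: kg * m^2 / s^2
kg·m²/s² reduces to the same SI base units, so it is a valid unit for energy.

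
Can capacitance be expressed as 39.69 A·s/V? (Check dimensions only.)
Yes

capacitance has SI base units: A^2 * s^4 / (kg * m^2)
A·s/V reduces to the same SI base units, so it is a valid unit for capacitance.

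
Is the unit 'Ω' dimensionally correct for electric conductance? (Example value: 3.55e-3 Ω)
No

electric conductance has SI base units: A^2 * s^3 / (kg * m^2)
Ω does NOT reduce to A^2 * s^3 / (kg * m^2); a valid unit for electric conductance would be e.g. S.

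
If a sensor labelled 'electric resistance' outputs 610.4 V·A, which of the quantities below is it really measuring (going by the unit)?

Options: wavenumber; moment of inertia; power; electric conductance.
power

electric resistance should have units dimensionally equivalent to kg * m^2 / (A^2 * s^3) (e.g. Ω).
The given unit 'V·A' reduces to kg * m^2 / s^3. Of the listed options, that is the dimensionality of power.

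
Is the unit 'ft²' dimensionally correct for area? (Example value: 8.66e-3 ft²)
Yes

area has SI base units: m^2
ft² reduces to the same SI base units, so it is a valid unit for area.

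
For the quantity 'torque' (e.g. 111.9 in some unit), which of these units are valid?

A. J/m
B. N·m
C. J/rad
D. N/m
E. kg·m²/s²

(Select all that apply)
B, C, E

torque has SI base units: kg * m^2 / s^2

Checking each option against kg * m^2 / s^2:
  A. J/m: ✗ does not match
  B. N·m: ✓ matches
  C. J/rad: ✓ matches
  D. N/m: ✗ does not match
  E. kg·m²/s²: ✓ matches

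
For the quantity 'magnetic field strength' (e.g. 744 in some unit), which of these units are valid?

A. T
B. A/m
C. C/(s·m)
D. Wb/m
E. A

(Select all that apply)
B, C

magnetic field strength has SI base units: A / m

Checking each option against A / m:
  A. T: ✗ does not match
  B. A/m: ✓ matches
  C. C/(s·m): ✓ matches
  D. Wb/m: ✗ does not match
  E. A: ✗ does not match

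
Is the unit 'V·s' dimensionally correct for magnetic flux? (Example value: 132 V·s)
Yes

magnetic flux has SI base units: kg * m^2 / (A * s^2)
V·s reduces to the same SI base units, so it is a valid unit for magnetic flux.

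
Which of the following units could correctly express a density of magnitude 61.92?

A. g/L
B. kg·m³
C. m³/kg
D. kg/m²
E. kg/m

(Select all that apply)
A

density has SI base units: kg / m^3

Checking each option against kg / m^3:
  A. g/L: ✓ matches
  B. kg·m³: ✗ does not match
  C. m³/kg: ✗ does not match
  D. kg/m²: ✗ does not match
  E. kg/m: ✗ does not match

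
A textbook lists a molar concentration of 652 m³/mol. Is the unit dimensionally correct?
No

molar concentration has SI base units: mol / m^3
m³/mol does NOT reduce to mol / m^3; a valid unit for molar concentration would be e.g. mol/m³.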